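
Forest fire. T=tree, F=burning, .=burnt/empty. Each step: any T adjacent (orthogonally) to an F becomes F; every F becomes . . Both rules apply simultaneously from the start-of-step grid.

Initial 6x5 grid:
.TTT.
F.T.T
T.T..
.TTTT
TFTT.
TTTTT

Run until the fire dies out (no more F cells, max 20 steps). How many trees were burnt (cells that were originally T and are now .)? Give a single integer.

Step 1: +5 fires, +2 burnt (F count now 5)
Step 2: +4 fires, +5 burnt (F count now 4)
Step 3: +3 fires, +4 burnt (F count now 3)
Step 4: +3 fires, +3 burnt (F count now 3)
Step 5: +1 fires, +3 burnt (F count now 1)
Step 6: +2 fires, +1 burnt (F count now 2)
Step 7: +0 fires, +2 burnt (F count now 0)
Fire out after step 7
Initially T: 19, now '.': 29
Total burnt (originally-T cells now '.'): 18

Answer: 18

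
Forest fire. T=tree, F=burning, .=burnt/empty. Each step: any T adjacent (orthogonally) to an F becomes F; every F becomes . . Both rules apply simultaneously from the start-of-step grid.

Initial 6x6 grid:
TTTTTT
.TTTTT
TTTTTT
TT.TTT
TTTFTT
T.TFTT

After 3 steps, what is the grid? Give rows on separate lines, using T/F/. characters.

Step 1: 5 trees catch fire, 2 burn out
  TTTTTT
  .TTTTT
  TTTTTT
  TT.FTT
  TTF.FT
  T.F.FT
Step 2: 5 trees catch fire, 5 burn out
  TTTTTT
  .TTTTT
  TTTFTT
  TT..FT
  TF...F
  T....F
Step 3: 6 trees catch fire, 5 burn out
  TTTTTT
  .TTFTT
  TTF.FT
  TF...F
  F.....
  T.....

TTTTTT
.TTFTT
TTF.FT
TF...F
F.....
T.....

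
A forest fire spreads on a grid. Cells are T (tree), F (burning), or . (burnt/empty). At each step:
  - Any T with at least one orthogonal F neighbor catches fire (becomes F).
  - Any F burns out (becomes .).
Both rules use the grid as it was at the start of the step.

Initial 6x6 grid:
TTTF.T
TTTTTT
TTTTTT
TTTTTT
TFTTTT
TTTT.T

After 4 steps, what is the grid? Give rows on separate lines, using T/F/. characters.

Step 1: 6 trees catch fire, 2 burn out
  TTF..T
  TTTFTT
  TTTTTT
  TFTTTT
  F.FTTT
  TFTT.T
Step 2: 10 trees catch fire, 6 burn out
  TF...T
  TTF.FT
  TFTFTT
  F.FTTT
  ...FTT
  F.FT.T
Step 3: 9 trees catch fire, 10 burn out
  F....T
  TF...F
  F.F.FT
  ...FTT
  ....FT
  ...F.T
Step 4: 5 trees catch fire, 9 burn out
  .....F
  F.....
  .....F
  ....FT
  .....F
  .....T

.....F
F.....
.....F
....FT
.....F
.....T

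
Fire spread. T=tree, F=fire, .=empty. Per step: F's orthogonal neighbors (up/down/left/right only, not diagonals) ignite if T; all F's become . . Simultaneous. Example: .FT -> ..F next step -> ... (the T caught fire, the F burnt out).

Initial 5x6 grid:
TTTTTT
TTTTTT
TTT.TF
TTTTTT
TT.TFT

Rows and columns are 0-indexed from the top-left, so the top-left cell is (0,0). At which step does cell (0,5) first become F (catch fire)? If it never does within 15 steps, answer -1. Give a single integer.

Step 1: cell (0,5)='T' (+6 fires, +2 burnt)
Step 2: cell (0,5)='F' (+3 fires, +6 burnt)
  -> target ignites at step 2
Step 3: cell (0,5)='.' (+3 fires, +3 burnt)
Step 4: cell (0,5)='.' (+4 fires, +3 burnt)
Step 5: cell (0,5)='.' (+5 fires, +4 burnt)
Step 6: cell (0,5)='.' (+4 fires, +5 burnt)
Step 7: cell (0,5)='.' (+1 fires, +4 burnt)
Step 8: cell (0,5)='.' (+0 fires, +1 burnt)
  fire out at step 8

2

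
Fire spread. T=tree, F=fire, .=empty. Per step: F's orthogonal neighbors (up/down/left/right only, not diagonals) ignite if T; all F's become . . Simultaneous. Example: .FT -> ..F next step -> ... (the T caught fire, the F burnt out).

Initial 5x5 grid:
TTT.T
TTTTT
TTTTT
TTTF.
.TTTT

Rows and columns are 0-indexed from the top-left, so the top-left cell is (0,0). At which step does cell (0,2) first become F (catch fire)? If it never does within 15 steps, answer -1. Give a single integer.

Step 1: cell (0,2)='T' (+3 fires, +1 burnt)
Step 2: cell (0,2)='T' (+6 fires, +3 burnt)
Step 3: cell (0,2)='T' (+5 fires, +6 burnt)
Step 4: cell (0,2)='F' (+4 fires, +5 burnt)
  -> target ignites at step 4
Step 5: cell (0,2)='.' (+2 fires, +4 burnt)
Step 6: cell (0,2)='.' (+1 fires, +2 burnt)
Step 7: cell (0,2)='.' (+0 fires, +1 burnt)
  fire out at step 7

4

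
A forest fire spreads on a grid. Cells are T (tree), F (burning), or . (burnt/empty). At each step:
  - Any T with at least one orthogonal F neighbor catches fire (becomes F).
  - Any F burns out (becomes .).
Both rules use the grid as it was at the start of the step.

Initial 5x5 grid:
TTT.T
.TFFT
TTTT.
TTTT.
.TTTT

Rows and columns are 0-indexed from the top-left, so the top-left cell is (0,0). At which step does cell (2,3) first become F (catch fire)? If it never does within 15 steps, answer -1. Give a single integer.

Step 1: cell (2,3)='F' (+5 fires, +2 burnt)
  -> target ignites at step 1
Step 2: cell (2,3)='.' (+5 fires, +5 burnt)
Step 3: cell (2,3)='.' (+5 fires, +5 burnt)
Step 4: cell (2,3)='.' (+3 fires, +5 burnt)
Step 5: cell (2,3)='.' (+0 fires, +3 burnt)
  fire out at step 5

1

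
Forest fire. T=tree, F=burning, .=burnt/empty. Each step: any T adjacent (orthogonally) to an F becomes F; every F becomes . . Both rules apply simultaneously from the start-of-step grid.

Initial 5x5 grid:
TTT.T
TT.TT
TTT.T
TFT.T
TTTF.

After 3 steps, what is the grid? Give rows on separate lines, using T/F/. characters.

Step 1: 5 trees catch fire, 2 burn out
  TTT.T
  TT.TT
  TFT.T
  F.F.T
  TFF..
Step 2: 4 trees catch fire, 5 burn out
  TTT.T
  TF.TT
  F.F.T
  ....T
  F....
Step 3: 2 trees catch fire, 4 burn out
  TFT.T
  F..TT
  ....T
  ....T
  .....

TFT.T
F..TT
....T
....T
.....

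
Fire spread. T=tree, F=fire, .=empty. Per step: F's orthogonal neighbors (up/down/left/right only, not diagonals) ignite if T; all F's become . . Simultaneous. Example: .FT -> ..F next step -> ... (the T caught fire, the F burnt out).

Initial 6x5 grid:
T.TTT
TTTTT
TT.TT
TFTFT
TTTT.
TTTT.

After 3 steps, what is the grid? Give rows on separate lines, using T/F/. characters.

Step 1: 7 trees catch fire, 2 burn out
  T.TTT
  TTTTT
  TF.FT
  F.F.F
  TFTF.
  TTTT.
Step 2: 8 trees catch fire, 7 burn out
  T.TTT
  TFTFT
  F...F
  .....
  F.F..
  TFTF.
Step 3: 6 trees catch fire, 8 burn out
  T.TFT
  F.F.F
  .....
  .....
  .....
  F.F..

T.TFT
F.F.F
.....
.....
.....
F.F..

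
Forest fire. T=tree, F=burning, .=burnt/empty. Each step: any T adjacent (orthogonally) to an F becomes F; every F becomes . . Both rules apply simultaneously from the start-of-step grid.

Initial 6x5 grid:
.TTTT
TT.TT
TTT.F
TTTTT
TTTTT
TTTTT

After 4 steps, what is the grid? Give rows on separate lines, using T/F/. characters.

Step 1: 2 trees catch fire, 1 burn out
  .TTTT
  TT.TF
  TTT..
  TTTTF
  TTTTT
  TTTTT
Step 2: 4 trees catch fire, 2 burn out
  .TTTF
  TT.F.
  TTT..
  TTTF.
  TTTTF
  TTTTT
Step 3: 4 trees catch fire, 4 burn out
  .TTF.
  TT...
  TTT..
  TTF..
  TTTF.
  TTTTF
Step 4: 5 trees catch fire, 4 burn out
  .TF..
  TT...
  TTF..
  TF...
  TTF..
  TTTF.

.TF..
TT...
TTF..
TF...
TTF..
TTTF.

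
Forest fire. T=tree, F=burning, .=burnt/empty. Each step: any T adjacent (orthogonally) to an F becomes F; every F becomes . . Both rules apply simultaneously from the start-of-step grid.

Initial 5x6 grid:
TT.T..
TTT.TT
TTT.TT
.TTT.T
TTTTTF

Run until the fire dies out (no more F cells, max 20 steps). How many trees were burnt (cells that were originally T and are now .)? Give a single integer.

Answer: 21

Derivation:
Step 1: +2 fires, +1 burnt (F count now 2)
Step 2: +2 fires, +2 burnt (F count now 2)
Step 3: +4 fires, +2 burnt (F count now 4)
Step 4: +3 fires, +4 burnt (F count now 3)
Step 5: +3 fires, +3 burnt (F count now 3)
Step 6: +2 fires, +3 burnt (F count now 2)
Step 7: +2 fires, +2 burnt (F count now 2)
Step 8: +2 fires, +2 burnt (F count now 2)
Step 9: +1 fires, +2 burnt (F count now 1)
Step 10: +0 fires, +1 burnt (F count now 0)
Fire out after step 10
Initially T: 22, now '.': 29
Total burnt (originally-T cells now '.'): 21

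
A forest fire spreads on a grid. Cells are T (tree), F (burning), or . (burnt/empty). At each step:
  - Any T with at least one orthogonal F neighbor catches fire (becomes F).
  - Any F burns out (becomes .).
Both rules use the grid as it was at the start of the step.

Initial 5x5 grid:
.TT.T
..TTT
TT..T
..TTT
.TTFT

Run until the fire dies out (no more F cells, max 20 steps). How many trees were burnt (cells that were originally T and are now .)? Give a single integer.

Answer: 13

Derivation:
Step 1: +3 fires, +1 burnt (F count now 3)
Step 2: +3 fires, +3 burnt (F count now 3)
Step 3: +1 fires, +3 burnt (F count now 1)
Step 4: +1 fires, +1 burnt (F count now 1)
Step 5: +2 fires, +1 burnt (F count now 2)
Step 6: +1 fires, +2 burnt (F count now 1)
Step 7: +1 fires, +1 burnt (F count now 1)
Step 8: +1 fires, +1 burnt (F count now 1)
Step 9: +0 fires, +1 burnt (F count now 0)
Fire out after step 9
Initially T: 15, now '.': 23
Total burnt (originally-T cells now '.'): 13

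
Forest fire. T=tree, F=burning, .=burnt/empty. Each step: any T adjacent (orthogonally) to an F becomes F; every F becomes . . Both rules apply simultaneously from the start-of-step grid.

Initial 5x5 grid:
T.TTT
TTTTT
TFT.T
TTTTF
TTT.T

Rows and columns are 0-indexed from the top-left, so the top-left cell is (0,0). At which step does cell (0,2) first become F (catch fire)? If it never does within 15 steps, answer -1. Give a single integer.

Step 1: cell (0,2)='T' (+7 fires, +2 burnt)
Step 2: cell (0,2)='T' (+6 fires, +7 burnt)
Step 3: cell (0,2)='F' (+6 fires, +6 burnt)
  -> target ignites at step 3
Step 4: cell (0,2)='.' (+1 fires, +6 burnt)
Step 5: cell (0,2)='.' (+0 fires, +1 burnt)
  fire out at step 5

3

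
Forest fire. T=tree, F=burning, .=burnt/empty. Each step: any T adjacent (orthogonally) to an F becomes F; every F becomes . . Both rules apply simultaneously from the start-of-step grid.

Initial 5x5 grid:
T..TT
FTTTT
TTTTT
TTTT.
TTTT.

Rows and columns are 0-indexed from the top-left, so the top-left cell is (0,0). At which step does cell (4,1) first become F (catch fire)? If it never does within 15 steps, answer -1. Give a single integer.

Step 1: cell (4,1)='T' (+3 fires, +1 burnt)
Step 2: cell (4,1)='T' (+3 fires, +3 burnt)
Step 3: cell (4,1)='T' (+4 fires, +3 burnt)
Step 4: cell (4,1)='F' (+5 fires, +4 burnt)
  -> target ignites at step 4
Step 5: cell (4,1)='.' (+4 fires, +5 burnt)
Step 6: cell (4,1)='.' (+1 fires, +4 burnt)
Step 7: cell (4,1)='.' (+0 fires, +1 burnt)
  fire out at step 7

4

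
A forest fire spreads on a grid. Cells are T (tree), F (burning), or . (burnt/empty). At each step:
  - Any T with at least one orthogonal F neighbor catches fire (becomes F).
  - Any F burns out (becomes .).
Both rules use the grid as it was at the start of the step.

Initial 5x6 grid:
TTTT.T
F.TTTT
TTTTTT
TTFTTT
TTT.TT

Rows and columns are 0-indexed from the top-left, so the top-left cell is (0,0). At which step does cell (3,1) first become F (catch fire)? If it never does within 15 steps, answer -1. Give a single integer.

Step 1: cell (3,1)='F' (+6 fires, +2 burnt)
  -> target ignites at step 1
Step 2: cell (3,1)='.' (+7 fires, +6 burnt)
Step 3: cell (3,1)='.' (+6 fires, +7 burnt)
Step 4: cell (3,1)='.' (+4 fires, +6 burnt)
Step 5: cell (3,1)='.' (+1 fires, +4 burnt)
Step 6: cell (3,1)='.' (+1 fires, +1 burnt)
Step 7: cell (3,1)='.' (+0 fires, +1 burnt)
  fire out at step 7

1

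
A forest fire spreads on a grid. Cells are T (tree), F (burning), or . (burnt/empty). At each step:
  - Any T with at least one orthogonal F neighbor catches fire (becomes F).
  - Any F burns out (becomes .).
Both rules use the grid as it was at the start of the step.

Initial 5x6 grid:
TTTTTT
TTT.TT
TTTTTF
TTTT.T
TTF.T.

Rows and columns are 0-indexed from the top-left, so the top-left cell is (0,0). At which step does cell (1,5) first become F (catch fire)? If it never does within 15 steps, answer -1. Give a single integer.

Step 1: cell (1,5)='F' (+5 fires, +2 burnt)
  -> target ignites at step 1
Step 2: cell (1,5)='.' (+7 fires, +5 burnt)
Step 3: cell (1,5)='.' (+4 fires, +7 burnt)
Step 4: cell (1,5)='.' (+4 fires, +4 burnt)
Step 5: cell (1,5)='.' (+2 fires, +4 burnt)
Step 6: cell (1,5)='.' (+1 fires, +2 burnt)
Step 7: cell (1,5)='.' (+0 fires, +1 burnt)
  fire out at step 7

1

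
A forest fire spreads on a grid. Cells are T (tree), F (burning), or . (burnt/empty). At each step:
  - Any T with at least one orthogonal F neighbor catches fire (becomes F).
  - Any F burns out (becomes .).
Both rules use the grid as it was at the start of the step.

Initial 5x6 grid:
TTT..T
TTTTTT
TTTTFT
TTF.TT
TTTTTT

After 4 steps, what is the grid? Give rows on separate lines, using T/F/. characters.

Step 1: 7 trees catch fire, 2 burn out
  TTT..T
  TTTTFT
  TTFF.F
  TF..FT
  TTFTTT
Step 2: 9 trees catch fire, 7 burn out
  TTT..T
  TTFF.F
  TF....
  F....F
  TF.FFT
Step 3: 6 trees catch fire, 9 burn out
  TTF..F
  TF....
  F.....
  ......
  F....F
Step 4: 2 trees catch fire, 6 burn out
  TF....
  F.....
  ......
  ......
  ......

TF....
F.....
......
......
......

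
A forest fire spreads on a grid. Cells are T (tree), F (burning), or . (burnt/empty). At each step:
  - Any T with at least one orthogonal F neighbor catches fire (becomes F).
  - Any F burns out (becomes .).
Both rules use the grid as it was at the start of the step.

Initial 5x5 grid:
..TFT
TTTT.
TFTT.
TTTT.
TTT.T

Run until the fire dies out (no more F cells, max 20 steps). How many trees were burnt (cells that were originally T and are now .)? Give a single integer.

Answer: 16

Derivation:
Step 1: +7 fires, +2 burnt (F count now 7)
Step 2: +6 fires, +7 burnt (F count now 6)
Step 3: +3 fires, +6 burnt (F count now 3)
Step 4: +0 fires, +3 burnt (F count now 0)
Fire out after step 4
Initially T: 17, now '.': 24
Total burnt (originally-T cells now '.'): 16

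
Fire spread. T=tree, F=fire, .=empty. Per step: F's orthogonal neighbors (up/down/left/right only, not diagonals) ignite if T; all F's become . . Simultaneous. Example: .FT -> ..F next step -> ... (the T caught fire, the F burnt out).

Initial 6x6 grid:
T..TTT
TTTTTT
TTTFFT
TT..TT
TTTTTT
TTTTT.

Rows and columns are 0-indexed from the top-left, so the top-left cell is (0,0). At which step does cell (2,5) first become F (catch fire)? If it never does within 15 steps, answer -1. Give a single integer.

Step 1: cell (2,5)='F' (+5 fires, +2 burnt)
  -> target ignites at step 1
Step 2: cell (2,5)='.' (+7 fires, +5 burnt)
Step 3: cell (2,5)='.' (+7 fires, +7 burnt)
Step 4: cell (2,5)='.' (+5 fires, +7 burnt)
Step 5: cell (2,5)='.' (+4 fires, +5 burnt)
Step 6: cell (2,5)='.' (+1 fires, +4 burnt)
Step 7: cell (2,5)='.' (+0 fires, +1 burnt)
  fire out at step 7

1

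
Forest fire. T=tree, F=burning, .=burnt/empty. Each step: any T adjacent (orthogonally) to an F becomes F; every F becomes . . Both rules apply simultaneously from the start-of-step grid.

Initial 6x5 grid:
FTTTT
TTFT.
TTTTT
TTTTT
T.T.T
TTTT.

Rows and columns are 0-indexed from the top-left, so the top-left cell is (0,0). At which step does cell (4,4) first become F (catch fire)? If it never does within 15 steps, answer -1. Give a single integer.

Step 1: cell (4,4)='T' (+6 fires, +2 burnt)
Step 2: cell (4,4)='T' (+5 fires, +6 burnt)
Step 3: cell (4,4)='T' (+6 fires, +5 burnt)
Step 4: cell (4,4)='T' (+3 fires, +6 burnt)
Step 5: cell (4,4)='F' (+4 fires, +3 burnt)
  -> target ignites at step 5
Step 6: cell (4,4)='.' (+0 fires, +4 burnt)
  fire out at step 6

5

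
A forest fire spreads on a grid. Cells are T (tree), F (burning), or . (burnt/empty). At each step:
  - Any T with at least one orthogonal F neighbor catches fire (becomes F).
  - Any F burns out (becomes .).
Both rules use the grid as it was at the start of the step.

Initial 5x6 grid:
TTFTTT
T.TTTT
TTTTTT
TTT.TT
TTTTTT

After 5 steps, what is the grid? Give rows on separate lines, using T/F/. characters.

Step 1: 3 trees catch fire, 1 burn out
  TF.FTT
  T.FTTT
  TTTTTT
  TTT.TT
  TTTTTT
Step 2: 4 trees catch fire, 3 burn out
  F...FT
  T..FTT
  TTFTTT
  TTT.TT
  TTTTTT
Step 3: 6 trees catch fire, 4 burn out
  .....F
  F...FT
  TF.FTT
  TTF.TT
  TTTTTT
Step 4: 5 trees catch fire, 6 burn out
  ......
  .....F
  F...FT
  TF..TT
  TTFTTT
Step 5: 5 trees catch fire, 5 burn out
  ......
  ......
  .....F
  F...FT
  TF.FTT

......
......
.....F
F...FT
TF.FTT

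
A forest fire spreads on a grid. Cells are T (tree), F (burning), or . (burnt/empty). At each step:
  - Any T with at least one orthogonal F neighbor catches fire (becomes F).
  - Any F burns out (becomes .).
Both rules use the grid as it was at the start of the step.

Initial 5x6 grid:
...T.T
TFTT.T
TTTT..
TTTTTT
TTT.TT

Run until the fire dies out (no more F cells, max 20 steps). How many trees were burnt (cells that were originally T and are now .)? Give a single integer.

Step 1: +3 fires, +1 burnt (F count now 3)
Step 2: +4 fires, +3 burnt (F count now 4)
Step 3: +5 fires, +4 burnt (F count now 5)
Step 4: +3 fires, +5 burnt (F count now 3)
Step 5: +1 fires, +3 burnt (F count now 1)
Step 6: +2 fires, +1 burnt (F count now 2)
Step 7: +1 fires, +2 burnt (F count now 1)
Step 8: +0 fires, +1 burnt (F count now 0)
Fire out after step 8
Initially T: 21, now '.': 28
Total burnt (originally-T cells now '.'): 19

Answer: 19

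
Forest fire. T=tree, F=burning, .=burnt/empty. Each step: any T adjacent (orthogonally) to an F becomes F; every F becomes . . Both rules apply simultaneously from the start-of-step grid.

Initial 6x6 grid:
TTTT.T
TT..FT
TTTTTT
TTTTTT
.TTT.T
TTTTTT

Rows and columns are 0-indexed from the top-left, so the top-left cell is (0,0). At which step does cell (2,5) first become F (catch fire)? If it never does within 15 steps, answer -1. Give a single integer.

Step 1: cell (2,5)='T' (+2 fires, +1 burnt)
Step 2: cell (2,5)='F' (+4 fires, +2 burnt)
  -> target ignites at step 2
Step 3: cell (2,5)='.' (+3 fires, +4 burnt)
Step 4: cell (2,5)='.' (+4 fires, +3 burnt)
Step 5: cell (2,5)='.' (+6 fires, +4 burnt)
Step 6: cell (2,5)='.' (+6 fires, +6 burnt)
Step 7: cell (2,5)='.' (+3 fires, +6 burnt)
Step 8: cell (2,5)='.' (+2 fires, +3 burnt)
Step 9: cell (2,5)='.' (+0 fires, +2 burnt)
  fire out at step 9

2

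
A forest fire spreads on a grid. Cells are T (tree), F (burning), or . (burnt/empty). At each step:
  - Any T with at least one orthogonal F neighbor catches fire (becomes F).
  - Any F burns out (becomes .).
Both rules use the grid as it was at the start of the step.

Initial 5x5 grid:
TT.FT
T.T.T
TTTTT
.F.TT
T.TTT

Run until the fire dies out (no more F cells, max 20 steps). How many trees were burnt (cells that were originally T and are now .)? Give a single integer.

Answer: 16

Derivation:
Step 1: +2 fires, +2 burnt (F count now 2)
Step 2: +3 fires, +2 burnt (F count now 3)
Step 3: +4 fires, +3 burnt (F count now 4)
Step 4: +3 fires, +4 burnt (F count now 3)
Step 5: +3 fires, +3 burnt (F count now 3)
Step 6: +1 fires, +3 burnt (F count now 1)
Step 7: +0 fires, +1 burnt (F count now 0)
Fire out after step 7
Initially T: 17, now '.': 24
Total burnt (originally-T cells now '.'): 16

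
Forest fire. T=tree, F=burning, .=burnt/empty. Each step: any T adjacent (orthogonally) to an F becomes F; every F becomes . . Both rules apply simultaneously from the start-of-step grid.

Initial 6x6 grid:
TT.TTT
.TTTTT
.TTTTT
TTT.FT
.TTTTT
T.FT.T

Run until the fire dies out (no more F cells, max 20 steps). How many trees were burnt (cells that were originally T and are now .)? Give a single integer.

Step 1: +5 fires, +2 burnt (F count now 5)
Step 2: +7 fires, +5 burnt (F count now 7)
Step 3: +6 fires, +7 burnt (F count now 6)
Step 4: +5 fires, +6 burnt (F count now 5)
Step 5: +1 fires, +5 burnt (F count now 1)
Step 6: +1 fires, +1 burnt (F count now 1)
Step 7: +1 fires, +1 burnt (F count now 1)
Step 8: +0 fires, +1 burnt (F count now 0)
Fire out after step 8
Initially T: 27, now '.': 35
Total burnt (originally-T cells now '.'): 26

Answer: 26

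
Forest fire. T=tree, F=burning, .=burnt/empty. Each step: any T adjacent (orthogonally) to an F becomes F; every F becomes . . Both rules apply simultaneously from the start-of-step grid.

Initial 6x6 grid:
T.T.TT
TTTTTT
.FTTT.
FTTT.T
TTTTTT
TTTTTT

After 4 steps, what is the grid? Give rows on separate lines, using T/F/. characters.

Step 1: 4 trees catch fire, 2 burn out
  T.T.TT
  TFTTTT
  ..FTT.
  .FTT.T
  FTTTTT
  TTTTTT
Step 2: 6 trees catch fire, 4 burn out
  T.T.TT
  F.FTTT
  ...FT.
  ..FT.T
  .FTTTT
  FTTTTT
Step 3: 7 trees catch fire, 6 burn out
  F.F.TT
  ...FTT
  ....F.
  ...F.T
  ..FTTT
  .FTTTT
Step 4: 3 trees catch fire, 7 burn out
  ....TT
  ....FT
  ......
  .....T
  ...FTT
  ..FTTT

....TT
....FT
......
.....T
...FTT
..FTTT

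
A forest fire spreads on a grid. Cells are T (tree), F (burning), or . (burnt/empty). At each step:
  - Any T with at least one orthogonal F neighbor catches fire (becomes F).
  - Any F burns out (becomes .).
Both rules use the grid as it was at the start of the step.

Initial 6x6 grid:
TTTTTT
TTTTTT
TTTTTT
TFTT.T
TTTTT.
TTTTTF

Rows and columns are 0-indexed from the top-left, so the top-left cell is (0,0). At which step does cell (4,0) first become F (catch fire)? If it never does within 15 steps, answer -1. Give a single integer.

Step 1: cell (4,0)='T' (+5 fires, +2 burnt)
Step 2: cell (4,0)='F' (+9 fires, +5 burnt)
  -> target ignites at step 2
Step 3: cell (4,0)='.' (+7 fires, +9 burnt)
Step 4: cell (4,0)='.' (+4 fires, +7 burnt)
Step 5: cell (4,0)='.' (+3 fires, +4 burnt)
Step 6: cell (4,0)='.' (+3 fires, +3 burnt)
Step 7: cell (4,0)='.' (+1 fires, +3 burnt)
Step 8: cell (4,0)='.' (+0 fires, +1 burnt)
  fire out at step 8

2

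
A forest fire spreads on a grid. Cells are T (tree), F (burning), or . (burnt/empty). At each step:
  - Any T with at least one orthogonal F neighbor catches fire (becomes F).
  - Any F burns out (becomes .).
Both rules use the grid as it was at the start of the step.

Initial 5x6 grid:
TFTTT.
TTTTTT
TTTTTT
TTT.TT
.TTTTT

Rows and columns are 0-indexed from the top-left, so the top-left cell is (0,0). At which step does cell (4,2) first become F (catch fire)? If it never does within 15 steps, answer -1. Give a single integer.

Step 1: cell (4,2)='T' (+3 fires, +1 burnt)
Step 2: cell (4,2)='T' (+4 fires, +3 burnt)
Step 3: cell (4,2)='T' (+5 fires, +4 burnt)
Step 4: cell (4,2)='T' (+5 fires, +5 burnt)
Step 5: cell (4,2)='F' (+3 fires, +5 burnt)
  -> target ignites at step 5
Step 6: cell (4,2)='.' (+3 fires, +3 burnt)
Step 7: cell (4,2)='.' (+2 fires, +3 burnt)
Step 8: cell (4,2)='.' (+1 fires, +2 burnt)
Step 9: cell (4,2)='.' (+0 fires, +1 burnt)
  fire out at step 9

5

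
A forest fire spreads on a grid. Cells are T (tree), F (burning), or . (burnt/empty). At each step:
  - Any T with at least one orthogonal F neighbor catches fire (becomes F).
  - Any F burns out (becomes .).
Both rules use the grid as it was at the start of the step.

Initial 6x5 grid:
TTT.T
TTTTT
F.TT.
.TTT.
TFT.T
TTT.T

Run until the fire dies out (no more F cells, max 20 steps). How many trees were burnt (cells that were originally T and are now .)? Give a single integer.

Step 1: +5 fires, +2 burnt (F count now 5)
Step 2: +5 fires, +5 burnt (F count now 5)
Step 3: +4 fires, +5 burnt (F count now 4)
Step 4: +3 fires, +4 burnt (F count now 3)
Step 5: +1 fires, +3 burnt (F count now 1)
Step 6: +1 fires, +1 burnt (F count now 1)
Step 7: +0 fires, +1 burnt (F count now 0)
Fire out after step 7
Initially T: 21, now '.': 28
Total burnt (originally-T cells now '.'): 19

Answer: 19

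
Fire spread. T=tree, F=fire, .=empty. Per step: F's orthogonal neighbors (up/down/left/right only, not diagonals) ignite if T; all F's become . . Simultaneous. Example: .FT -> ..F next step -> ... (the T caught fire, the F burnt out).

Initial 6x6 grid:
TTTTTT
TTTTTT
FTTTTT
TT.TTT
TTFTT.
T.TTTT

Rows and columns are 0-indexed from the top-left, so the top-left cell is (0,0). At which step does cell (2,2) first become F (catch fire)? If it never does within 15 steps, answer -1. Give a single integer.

Step 1: cell (2,2)='T' (+6 fires, +2 burnt)
Step 2: cell (2,2)='F' (+8 fires, +6 burnt)
  -> target ignites at step 2
Step 3: cell (2,2)='.' (+6 fires, +8 burnt)
Step 4: cell (2,2)='.' (+5 fires, +6 burnt)
Step 5: cell (2,2)='.' (+3 fires, +5 burnt)
Step 6: cell (2,2)='.' (+2 fires, +3 burnt)
Step 7: cell (2,2)='.' (+1 fires, +2 burnt)
Step 8: cell (2,2)='.' (+0 fires, +1 burnt)
  fire out at step 8

2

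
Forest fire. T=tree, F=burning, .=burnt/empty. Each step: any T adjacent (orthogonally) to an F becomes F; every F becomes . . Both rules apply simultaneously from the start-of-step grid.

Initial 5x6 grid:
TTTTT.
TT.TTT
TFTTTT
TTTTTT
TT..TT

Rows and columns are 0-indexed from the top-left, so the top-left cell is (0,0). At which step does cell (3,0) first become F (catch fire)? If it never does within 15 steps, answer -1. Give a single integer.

Step 1: cell (3,0)='T' (+4 fires, +1 burnt)
Step 2: cell (3,0)='F' (+6 fires, +4 burnt)
  -> target ignites at step 2
Step 3: cell (3,0)='.' (+6 fires, +6 burnt)
Step 4: cell (3,0)='.' (+4 fires, +6 burnt)
Step 5: cell (3,0)='.' (+4 fires, +4 burnt)
Step 6: cell (3,0)='.' (+1 fires, +4 burnt)
Step 7: cell (3,0)='.' (+0 fires, +1 burnt)
  fire out at step 7

2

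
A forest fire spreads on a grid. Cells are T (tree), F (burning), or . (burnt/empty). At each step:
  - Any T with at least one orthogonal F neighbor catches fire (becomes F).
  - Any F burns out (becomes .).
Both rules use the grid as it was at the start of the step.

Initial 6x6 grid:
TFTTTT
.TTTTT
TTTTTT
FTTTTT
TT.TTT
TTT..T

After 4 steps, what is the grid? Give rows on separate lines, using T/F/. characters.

Step 1: 6 trees catch fire, 2 burn out
  F.FTTT
  .FTTTT
  FTTTTT
  .FTTTT
  FT.TTT
  TTT..T
Step 2: 6 trees catch fire, 6 burn out
  ...FTT
  ..FTTT
  .FTTTT
  ..FTTT
  .F.TTT
  FTT..T
Step 3: 5 trees catch fire, 6 burn out
  ....FT
  ...FTT
  ..FTTT
  ...FTT
  ...TTT
  .FT..T
Step 4: 6 trees catch fire, 5 burn out
  .....F
  ....FT
  ...FTT
  ....FT
  ...FTT
  ..F..T

.....F
....FT
...FTT
....FT
...FTT
..F..T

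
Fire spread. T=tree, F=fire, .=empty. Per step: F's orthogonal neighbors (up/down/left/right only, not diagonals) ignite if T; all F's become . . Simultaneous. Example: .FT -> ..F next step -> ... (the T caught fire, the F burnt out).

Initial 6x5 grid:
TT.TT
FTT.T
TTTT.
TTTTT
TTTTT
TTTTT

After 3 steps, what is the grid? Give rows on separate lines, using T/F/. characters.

Step 1: 3 trees catch fire, 1 burn out
  FT.TT
  .FT.T
  FTTT.
  TTTTT
  TTTTT
  TTTTT
Step 2: 4 trees catch fire, 3 burn out
  .F.TT
  ..F.T
  .FTT.
  FTTTT
  TTTTT
  TTTTT
Step 3: 3 trees catch fire, 4 burn out
  ...TT
  ....T
  ..FT.
  .FTTT
  FTTTT
  TTTTT

...TT
....T
..FT.
.FTTT
FTTTT
TTTTT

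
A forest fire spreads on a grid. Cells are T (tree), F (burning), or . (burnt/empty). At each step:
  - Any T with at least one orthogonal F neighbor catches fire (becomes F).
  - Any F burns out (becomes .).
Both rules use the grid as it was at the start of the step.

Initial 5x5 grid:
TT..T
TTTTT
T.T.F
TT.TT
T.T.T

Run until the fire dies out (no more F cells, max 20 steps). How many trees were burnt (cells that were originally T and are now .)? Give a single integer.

Answer: 16

Derivation:
Step 1: +2 fires, +1 burnt (F count now 2)
Step 2: +4 fires, +2 burnt (F count now 4)
Step 3: +1 fires, +4 burnt (F count now 1)
Step 4: +2 fires, +1 burnt (F count now 2)
Step 5: +2 fires, +2 burnt (F count now 2)
Step 6: +2 fires, +2 burnt (F count now 2)
Step 7: +1 fires, +2 burnt (F count now 1)
Step 8: +2 fires, +1 burnt (F count now 2)
Step 9: +0 fires, +2 burnt (F count now 0)
Fire out after step 9
Initially T: 17, now '.': 24
Total burnt (originally-T cells now '.'): 16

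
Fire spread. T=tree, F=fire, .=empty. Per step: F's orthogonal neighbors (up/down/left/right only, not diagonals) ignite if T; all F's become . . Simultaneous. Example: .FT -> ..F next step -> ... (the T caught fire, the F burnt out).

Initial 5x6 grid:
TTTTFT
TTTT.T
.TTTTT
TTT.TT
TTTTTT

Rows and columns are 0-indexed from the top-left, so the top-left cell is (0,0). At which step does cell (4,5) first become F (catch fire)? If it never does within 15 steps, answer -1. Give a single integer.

Step 1: cell (4,5)='T' (+2 fires, +1 burnt)
Step 2: cell (4,5)='T' (+3 fires, +2 burnt)
Step 3: cell (4,5)='T' (+4 fires, +3 burnt)
Step 4: cell (4,5)='T' (+5 fires, +4 burnt)
Step 5: cell (4,5)='F' (+5 fires, +5 burnt)
  -> target ignites at step 5
Step 6: cell (4,5)='.' (+3 fires, +5 burnt)
Step 7: cell (4,5)='.' (+3 fires, +3 burnt)
Step 8: cell (4,5)='.' (+1 fires, +3 burnt)
Step 9: cell (4,5)='.' (+0 fires, +1 burnt)
  fire out at step 9

5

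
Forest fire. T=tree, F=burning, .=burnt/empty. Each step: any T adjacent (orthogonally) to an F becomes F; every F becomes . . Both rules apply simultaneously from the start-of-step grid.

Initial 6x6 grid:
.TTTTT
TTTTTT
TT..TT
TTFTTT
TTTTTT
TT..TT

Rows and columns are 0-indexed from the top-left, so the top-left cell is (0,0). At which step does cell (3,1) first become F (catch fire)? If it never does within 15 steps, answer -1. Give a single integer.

Step 1: cell (3,1)='F' (+3 fires, +1 burnt)
  -> target ignites at step 1
Step 2: cell (3,1)='.' (+5 fires, +3 burnt)
Step 3: cell (3,1)='.' (+7 fires, +5 burnt)
Step 4: cell (3,1)='.' (+8 fires, +7 burnt)
Step 5: cell (3,1)='.' (+5 fires, +8 burnt)
Step 6: cell (3,1)='.' (+2 fires, +5 burnt)
Step 7: cell (3,1)='.' (+0 fires, +2 burnt)
  fire out at step 7

1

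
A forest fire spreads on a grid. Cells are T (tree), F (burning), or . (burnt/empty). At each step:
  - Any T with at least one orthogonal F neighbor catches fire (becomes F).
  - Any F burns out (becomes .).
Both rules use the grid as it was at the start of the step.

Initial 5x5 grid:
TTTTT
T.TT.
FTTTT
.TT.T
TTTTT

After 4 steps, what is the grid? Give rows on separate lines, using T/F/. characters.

Step 1: 2 trees catch fire, 1 burn out
  TTTTT
  F.TT.
  .FTTT
  .TT.T
  TTTTT
Step 2: 3 trees catch fire, 2 burn out
  FTTTT
  ..TT.
  ..FTT
  .FT.T
  TTTTT
Step 3: 5 trees catch fire, 3 burn out
  .FTTT
  ..FT.
  ...FT
  ..F.T
  TFTTT
Step 4: 5 trees catch fire, 5 burn out
  ..FTT
  ...F.
  ....F
  ....T
  F.FTT

..FTT
...F.
....F
....T
F.FTT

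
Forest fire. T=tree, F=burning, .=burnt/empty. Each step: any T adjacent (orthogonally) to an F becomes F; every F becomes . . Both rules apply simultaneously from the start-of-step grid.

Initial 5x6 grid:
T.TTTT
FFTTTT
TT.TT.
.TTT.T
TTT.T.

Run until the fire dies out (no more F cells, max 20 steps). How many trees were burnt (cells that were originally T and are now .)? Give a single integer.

Step 1: +4 fires, +2 burnt (F count now 4)
Step 2: +3 fires, +4 burnt (F count now 3)
Step 3: +5 fires, +3 burnt (F count now 5)
Step 4: +6 fires, +5 burnt (F count now 6)
Step 5: +1 fires, +6 burnt (F count now 1)
Step 6: +0 fires, +1 burnt (F count now 0)
Fire out after step 6
Initially T: 21, now '.': 28
Total burnt (originally-T cells now '.'): 19

Answer: 19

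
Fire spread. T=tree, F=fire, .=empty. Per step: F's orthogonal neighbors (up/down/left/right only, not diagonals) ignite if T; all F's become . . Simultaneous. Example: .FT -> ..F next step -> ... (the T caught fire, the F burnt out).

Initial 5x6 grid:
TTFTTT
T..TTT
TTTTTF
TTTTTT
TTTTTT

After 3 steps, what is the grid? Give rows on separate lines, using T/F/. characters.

Step 1: 5 trees catch fire, 2 burn out
  TF.FTT
  T..TTF
  TTTTF.
  TTTTTF
  TTTTTT
Step 2: 8 trees catch fire, 5 burn out
  F...FF
  T..FF.
  TTTF..
  TTTTF.
  TTTTTF
Step 3: 4 trees catch fire, 8 burn out
  ......
  F.....
  TTF...
  TTTF..
  TTTTF.

......
F.....
TTF...
TTTF..
TTTTF.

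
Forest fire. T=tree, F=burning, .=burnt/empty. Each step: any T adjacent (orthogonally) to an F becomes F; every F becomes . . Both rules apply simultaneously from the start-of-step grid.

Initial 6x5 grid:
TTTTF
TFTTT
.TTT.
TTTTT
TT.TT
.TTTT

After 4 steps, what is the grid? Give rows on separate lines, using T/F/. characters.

Step 1: 6 trees catch fire, 2 burn out
  TFTF.
  F.FTF
  .FTT.
  TTTTT
  TT.TT
  .TTTT
Step 2: 5 trees catch fire, 6 burn out
  F.F..
  ...F.
  ..FT.
  TFTTT
  TT.TT
  .TTTT
Step 3: 4 trees catch fire, 5 burn out
  .....
  .....
  ...F.
  F.FTT
  TF.TT
  .TTTT
Step 4: 3 trees catch fire, 4 burn out
  .....
  .....
  .....
  ...FT
  F..TT
  .FTTT

.....
.....
.....
...FT
F..TT
.FTTT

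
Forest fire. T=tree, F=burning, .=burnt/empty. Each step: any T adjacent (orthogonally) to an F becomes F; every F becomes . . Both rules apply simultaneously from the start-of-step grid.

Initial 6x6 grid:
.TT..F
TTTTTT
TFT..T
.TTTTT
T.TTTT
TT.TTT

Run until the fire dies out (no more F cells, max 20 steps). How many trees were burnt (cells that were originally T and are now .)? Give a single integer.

Step 1: +5 fires, +2 burnt (F count now 5)
Step 2: +6 fires, +5 burnt (F count now 6)
Step 3: +5 fires, +6 burnt (F count now 5)
Step 4: +3 fires, +5 burnt (F count now 3)
Step 5: +3 fires, +3 burnt (F count now 3)
Step 6: +1 fires, +3 burnt (F count now 1)
Step 7: +0 fires, +1 burnt (F count now 0)
Fire out after step 7
Initially T: 26, now '.': 33
Total burnt (originally-T cells now '.'): 23

Answer: 23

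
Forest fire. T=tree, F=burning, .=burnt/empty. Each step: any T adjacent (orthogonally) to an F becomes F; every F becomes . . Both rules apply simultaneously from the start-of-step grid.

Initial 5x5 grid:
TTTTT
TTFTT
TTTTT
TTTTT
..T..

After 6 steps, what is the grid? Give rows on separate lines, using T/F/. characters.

Step 1: 4 trees catch fire, 1 burn out
  TTFTT
  TF.FT
  TTFTT
  TTTTT
  ..T..
Step 2: 7 trees catch fire, 4 burn out
  TF.FT
  F...F
  TF.FT
  TTFTT
  ..T..
Step 3: 7 trees catch fire, 7 burn out
  F...F
  .....
  F...F
  TF.FT
  ..F..
Step 4: 2 trees catch fire, 7 burn out
  .....
  .....
  .....
  F...F
  .....
Step 5: 0 trees catch fire, 2 burn out
  .....
  .....
  .....
  .....
  .....
Step 6: 0 trees catch fire, 0 burn out
  .....
  .....
  .....
  .....
  .....

.....
.....
.....
.....
.....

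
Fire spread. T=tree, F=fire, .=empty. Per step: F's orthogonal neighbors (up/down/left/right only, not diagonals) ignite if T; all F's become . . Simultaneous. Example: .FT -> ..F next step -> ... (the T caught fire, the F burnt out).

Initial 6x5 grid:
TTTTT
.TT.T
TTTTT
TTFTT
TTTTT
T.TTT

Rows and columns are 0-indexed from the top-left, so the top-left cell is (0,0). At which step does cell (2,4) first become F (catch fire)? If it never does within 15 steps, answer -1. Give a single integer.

Step 1: cell (2,4)='T' (+4 fires, +1 burnt)
Step 2: cell (2,4)='T' (+8 fires, +4 burnt)
Step 3: cell (2,4)='F' (+7 fires, +8 burnt)
  -> target ignites at step 3
Step 4: cell (2,4)='.' (+5 fires, +7 burnt)
Step 5: cell (2,4)='.' (+2 fires, +5 burnt)
Step 6: cell (2,4)='.' (+0 fires, +2 burnt)
  fire out at step 6

3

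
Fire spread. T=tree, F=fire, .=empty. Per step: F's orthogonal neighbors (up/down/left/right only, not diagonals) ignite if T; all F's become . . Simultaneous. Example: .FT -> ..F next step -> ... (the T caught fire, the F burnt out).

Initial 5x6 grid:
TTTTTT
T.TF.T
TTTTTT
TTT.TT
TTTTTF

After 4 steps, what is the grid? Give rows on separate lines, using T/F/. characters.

Step 1: 5 trees catch fire, 2 burn out
  TTTFTT
  T.F..T
  TTTFTT
  TTT.TF
  TTTTF.
Step 2: 7 trees catch fire, 5 burn out
  TTF.FT
  T....T
  TTF.FF
  TTT.F.
  TTTF..
Step 3: 6 trees catch fire, 7 burn out
  TF...F
  T....F
  TF....
  TTF...
  TTF...
Step 4: 4 trees catch fire, 6 burn out
  F.....
  T.....
  F.....
  TF....
  TF....

F.....
T.....
F.....
TF....
TF....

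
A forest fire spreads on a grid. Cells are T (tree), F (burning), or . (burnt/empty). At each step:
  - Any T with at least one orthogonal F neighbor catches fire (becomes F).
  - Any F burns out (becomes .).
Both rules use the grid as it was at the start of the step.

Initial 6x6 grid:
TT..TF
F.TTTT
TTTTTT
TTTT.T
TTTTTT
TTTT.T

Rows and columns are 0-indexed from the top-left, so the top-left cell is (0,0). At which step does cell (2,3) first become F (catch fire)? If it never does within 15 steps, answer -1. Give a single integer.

Step 1: cell (2,3)='T' (+4 fires, +2 burnt)
Step 2: cell (2,3)='T' (+5 fires, +4 burnt)
Step 3: cell (2,3)='T' (+6 fires, +5 burnt)
Step 4: cell (2,3)='F' (+6 fires, +6 burnt)
  -> target ignites at step 4
Step 5: cell (2,3)='.' (+5 fires, +6 burnt)
Step 6: cell (2,3)='.' (+2 fires, +5 burnt)
Step 7: cell (2,3)='.' (+1 fires, +2 burnt)
Step 8: cell (2,3)='.' (+0 fires, +1 burnt)
  fire out at step 8

4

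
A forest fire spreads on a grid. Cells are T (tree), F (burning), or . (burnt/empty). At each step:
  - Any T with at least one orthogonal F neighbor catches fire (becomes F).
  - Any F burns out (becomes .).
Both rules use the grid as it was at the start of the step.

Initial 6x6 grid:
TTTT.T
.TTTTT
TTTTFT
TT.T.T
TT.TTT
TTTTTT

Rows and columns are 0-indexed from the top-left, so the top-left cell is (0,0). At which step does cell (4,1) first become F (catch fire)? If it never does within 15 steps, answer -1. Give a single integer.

Step 1: cell (4,1)='T' (+3 fires, +1 burnt)
Step 2: cell (4,1)='T' (+5 fires, +3 burnt)
Step 3: cell (4,1)='T' (+6 fires, +5 burnt)
Step 4: cell (4,1)='T' (+7 fires, +6 burnt)
Step 5: cell (4,1)='F' (+5 fires, +7 burnt)
  -> target ignites at step 5
Step 6: cell (4,1)='.' (+3 fires, +5 burnt)
Step 7: cell (4,1)='.' (+1 fires, +3 burnt)
Step 8: cell (4,1)='.' (+0 fires, +1 burnt)
  fire out at step 8

5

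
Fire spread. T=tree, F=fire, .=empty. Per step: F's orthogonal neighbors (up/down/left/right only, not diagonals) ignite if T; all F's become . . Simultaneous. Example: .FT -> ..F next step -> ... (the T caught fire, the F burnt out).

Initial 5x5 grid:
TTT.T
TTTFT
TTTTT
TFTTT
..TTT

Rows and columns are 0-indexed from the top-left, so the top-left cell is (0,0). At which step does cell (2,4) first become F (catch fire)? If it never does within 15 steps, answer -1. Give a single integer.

Step 1: cell (2,4)='T' (+6 fires, +2 burnt)
Step 2: cell (2,4)='F' (+8 fires, +6 burnt)
  -> target ignites at step 2
Step 3: cell (2,4)='.' (+4 fires, +8 burnt)
Step 4: cell (2,4)='.' (+2 fires, +4 burnt)
Step 5: cell (2,4)='.' (+0 fires, +2 burnt)
  fire out at step 5

2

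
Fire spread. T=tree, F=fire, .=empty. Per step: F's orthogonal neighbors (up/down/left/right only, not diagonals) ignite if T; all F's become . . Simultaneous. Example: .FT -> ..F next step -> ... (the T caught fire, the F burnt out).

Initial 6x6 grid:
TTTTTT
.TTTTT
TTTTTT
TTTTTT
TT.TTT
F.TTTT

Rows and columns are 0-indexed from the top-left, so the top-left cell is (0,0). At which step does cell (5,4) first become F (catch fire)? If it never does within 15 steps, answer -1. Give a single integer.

Step 1: cell (5,4)='T' (+1 fires, +1 burnt)
Step 2: cell (5,4)='T' (+2 fires, +1 burnt)
Step 3: cell (5,4)='T' (+2 fires, +2 burnt)
Step 4: cell (5,4)='T' (+2 fires, +2 burnt)
Step 5: cell (5,4)='T' (+3 fires, +2 burnt)
Step 6: cell (5,4)='T' (+5 fires, +3 burnt)
Step 7: cell (5,4)='T' (+7 fires, +5 burnt)
Step 8: cell (5,4)='F' (+6 fires, +7 burnt)
  -> target ignites at step 8
Step 9: cell (5,4)='.' (+3 fires, +6 burnt)
Step 10: cell (5,4)='.' (+1 fires, +3 burnt)
Step 11: cell (5,4)='.' (+0 fires, +1 burnt)
  fire out at step 11

8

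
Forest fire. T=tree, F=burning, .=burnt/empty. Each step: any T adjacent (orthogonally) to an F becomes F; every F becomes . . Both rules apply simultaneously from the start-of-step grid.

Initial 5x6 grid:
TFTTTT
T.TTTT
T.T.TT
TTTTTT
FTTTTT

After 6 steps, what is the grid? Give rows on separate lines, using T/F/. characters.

Step 1: 4 trees catch fire, 2 burn out
  F.FTTT
  T.TTTT
  T.T.TT
  FTTTTT
  .FTTTT
Step 2: 6 trees catch fire, 4 burn out
  ...FTT
  F.FTTT
  F.T.TT
  .FTTTT
  ..FTTT
Step 3: 5 trees catch fire, 6 burn out
  ....FT
  ...FTT
  ..F.TT
  ..FTTT
  ...FTT
Step 4: 4 trees catch fire, 5 burn out
  .....F
  ....FT
  ....TT
  ...FTT
  ....FT
Step 5: 4 trees catch fire, 4 burn out
  ......
  .....F
  ....FT
  ....FT
  .....F
Step 6: 2 trees catch fire, 4 burn out
  ......
  ......
  .....F
  .....F
  ......

......
......
.....F
.....F
......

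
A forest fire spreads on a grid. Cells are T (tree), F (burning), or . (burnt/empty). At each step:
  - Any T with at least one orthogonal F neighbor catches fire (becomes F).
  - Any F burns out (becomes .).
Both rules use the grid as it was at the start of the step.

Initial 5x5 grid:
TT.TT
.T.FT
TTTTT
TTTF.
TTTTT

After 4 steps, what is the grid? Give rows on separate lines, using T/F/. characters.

Step 1: 5 trees catch fire, 2 burn out
  TT.FT
  .T..F
  TTTFT
  TTF..
  TTTFT
Step 2: 6 trees catch fire, 5 burn out
  TT..F
  .T...
  TTF.F
  TF...
  TTF.F
Step 3: 3 trees catch fire, 6 burn out
  TT...
  .T...
  TF...
  F....
  TF...
Step 4: 3 trees catch fire, 3 burn out
  TT...
  .F...
  F....
  .....
  F....

TT...
.F...
F....
.....
F....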